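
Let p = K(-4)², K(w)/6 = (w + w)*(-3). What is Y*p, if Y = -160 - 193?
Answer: -7319808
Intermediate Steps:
Y = -353
K(w) = -36*w (K(w) = 6*((w + w)*(-3)) = 6*((2*w)*(-3)) = 6*(-6*w) = -36*w)
p = 20736 (p = (-36*(-4))² = 144² = 20736)
Y*p = -353*20736 = -7319808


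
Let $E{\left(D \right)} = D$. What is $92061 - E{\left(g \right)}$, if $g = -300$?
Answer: $92361$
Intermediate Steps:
$92061 - E{\left(g \right)} = 92061 - -300 = 92061 + 300 = 92361$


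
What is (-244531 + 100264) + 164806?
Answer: 20539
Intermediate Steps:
(-244531 + 100264) + 164806 = -144267 + 164806 = 20539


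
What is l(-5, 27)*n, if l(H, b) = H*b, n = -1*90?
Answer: 12150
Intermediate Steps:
n = -90
l(-5, 27)*n = -5*27*(-90) = -135*(-90) = 12150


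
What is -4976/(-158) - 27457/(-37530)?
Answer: 95543743/2964870 ≈ 32.225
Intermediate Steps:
-4976/(-158) - 27457/(-37530) = -4976*(-1/158) - 27457*(-1/37530) = 2488/79 + 27457/37530 = 95543743/2964870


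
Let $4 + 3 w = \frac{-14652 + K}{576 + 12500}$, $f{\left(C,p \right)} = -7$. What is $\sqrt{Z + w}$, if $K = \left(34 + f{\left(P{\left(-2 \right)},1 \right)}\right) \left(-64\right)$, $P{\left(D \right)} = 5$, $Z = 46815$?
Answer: $\frac{\sqrt{91885092162}}{1401} \approx 216.36$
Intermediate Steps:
$K = -1728$ ($K = \left(34 - 7\right) \left(-64\right) = 27 \left(-64\right) = -1728$)
$w = - \frac{2453}{1401}$ ($w = - \frac{4}{3} + \frac{\left(-14652 - 1728\right) \frac{1}{576 + 12500}}{3} = - \frac{4}{3} + \frac{\left(-16380\right) \frac{1}{13076}}{3} = - \frac{4}{3} + \frac{1}{3} \left(- \frac{585}{467}\right) = - \frac{4}{3} - \frac{195}{467} = - \frac{2453}{1401} \approx -1.7509$)
$\sqrt{Z + w} = \sqrt{46815 - \frac{2453}{1401}} = \sqrt{\frac{65585362}{1401}} = \frac{\sqrt{91885092162}}{1401}$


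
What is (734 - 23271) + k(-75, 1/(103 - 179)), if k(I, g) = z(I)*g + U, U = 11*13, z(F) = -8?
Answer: -425484/19 ≈ -22394.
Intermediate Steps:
U = 143
k(I, g) = 143 - 8*g (k(I, g) = -8*g + 143 = 143 - 8*g)
(734 - 23271) + k(-75, 1/(103 - 179)) = (734 - 23271) + (143 - 8/(103 - 179)) = -22537 + (143 - 8/(-76)) = -22537 + (143 - 8*(-1/76)) = -22537 + (143 + 2/19) = -22537 + 2719/19 = -425484/19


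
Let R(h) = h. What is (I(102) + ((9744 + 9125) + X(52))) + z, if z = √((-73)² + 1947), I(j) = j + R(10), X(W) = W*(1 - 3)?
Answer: 18877 + 2*√1819 ≈ 18962.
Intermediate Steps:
X(W) = -2*W (X(W) = W*(-2) = -2*W)
I(j) = 10 + j (I(j) = j + 10 = 10 + j)
z = 2*√1819 (z = √(5329 + 1947) = √7276 = 2*√1819 ≈ 85.299)
(I(102) + ((9744 + 9125) + X(52))) + z = ((10 + 102) + ((9744 + 9125) - 2*52)) + 2*√1819 = (112 + (18869 - 104)) + 2*√1819 = (112 + 18765) + 2*√1819 = 18877 + 2*√1819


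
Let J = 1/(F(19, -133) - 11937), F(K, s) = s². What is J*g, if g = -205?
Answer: -205/5752 ≈ -0.035640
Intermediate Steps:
J = 1/5752 (J = 1/((-133)² - 11937) = 1/(17689 - 11937) = 1/5752 ≈ 0.00017385)
J*g = (1/5752)*(-205) = -205/5752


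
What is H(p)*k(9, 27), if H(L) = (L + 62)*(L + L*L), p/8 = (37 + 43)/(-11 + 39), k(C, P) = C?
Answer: 142845120/343 ≈ 4.1646e+5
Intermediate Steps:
p = 160/7 (p = 8*((37 + 43)/(-11 + 39)) = 8*(80/28) = 8*(80*(1/28)) = 8*(20/7) = 160/7 ≈ 22.857)
H(L) = (62 + L)*(L + L²)
H(p)*k(9, 27) = (160*(62 + (160/7)² + 63*(160/7))/7)*9 = (160*(62 + 25600/49 + 1440)/7)*9 = ((160/7)*(99198/49))*9 = (15871680/343)*9 = 142845120/343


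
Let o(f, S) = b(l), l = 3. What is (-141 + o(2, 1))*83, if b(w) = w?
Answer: -11454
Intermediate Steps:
o(f, S) = 3
(-141 + o(2, 1))*83 = (-141 + 3)*83 = -138*83 = -11454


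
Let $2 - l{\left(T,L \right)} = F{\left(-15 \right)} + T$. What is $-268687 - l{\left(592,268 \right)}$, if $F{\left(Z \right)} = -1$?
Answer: $-268098$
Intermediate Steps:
$l{\left(T,L \right)} = 3 - T$ ($l{\left(T,L \right)} = 2 - \left(-1 + T\right) = 3 - T$)
$-268687 - l{\left(592,268 \right)} = -268687 - \left(3 - 592\right) = -268687 - -589 = -268687 + 589 = -268098$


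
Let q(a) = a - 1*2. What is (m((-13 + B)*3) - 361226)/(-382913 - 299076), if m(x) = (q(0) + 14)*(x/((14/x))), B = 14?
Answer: 2528528/4773923 ≈ 0.52965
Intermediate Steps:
q(a) = -2 + a (q(a) = a - 2 = -2 + a)
m(x) = 6*x²/7 (m(x) = ((-2 + 0) + 14)*(x/((14/x))) = (-2 + 14)*(x*(x/14)) = 12*(x²/14) = 6*x²/7)
(m((-13 + B)*3) - 361226)/(-382913 - 299076) = (6*((-13 + 14)*3)²/7 - 361226)/(-382913 - 299076) = (6*(1*3)²/7 - 361226)/(-681989) = ((6/7)*3² - 361226)*(-1/681989) = ((6/7)*9 - 361226)*(-1/681989) = (54/7 - 361226)*(-1/681989) = -2528528/7*(-1/681989) = 2528528/4773923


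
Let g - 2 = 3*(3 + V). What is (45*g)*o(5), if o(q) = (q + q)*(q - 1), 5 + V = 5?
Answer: 19800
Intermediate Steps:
V = 0 (V = -5 + 5 = 0)
g = 11 (g = 2 + 3*(3 + 0) = 2 + 3*3 = 2 + 9 = 11)
o(q) = 2*q*(-1 + q) (o(q) = (2*q)*(-1 + q) = 2*q*(-1 + q))
(45*g)*o(5) = (45*11)*(2*5*(-1 + 5)) = 495*(2*5*4) = 495*40 = 19800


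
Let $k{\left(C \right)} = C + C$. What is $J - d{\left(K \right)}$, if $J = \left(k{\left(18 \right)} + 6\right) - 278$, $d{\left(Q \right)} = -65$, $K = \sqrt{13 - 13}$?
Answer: $-171$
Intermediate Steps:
$k{\left(C \right)} = 2 C$
$K = 0$ ($K = \sqrt{0} = 0$)
$J = -236$ ($J = \left(2 \cdot 18 + 6\right) - 278 = \left(36 + 6\right) - 278 = 42 - 278 = -236$)
$J - d{\left(K \right)} = -236 - -65 = -236 + 65 = -171$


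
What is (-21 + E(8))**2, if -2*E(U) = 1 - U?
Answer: 1225/4 ≈ 306.25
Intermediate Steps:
E(U) = -1/2 + U/2 (E(U) = -(1 - U)/2 = -1/2 + U/2)
(-21 + E(8))**2 = (-21 + (-1/2 + (1/2)*8))**2 = (-21 + (-1/2 + 4))**2 = (-21 + 7/2)**2 = (-35/2)**2 = 1225/4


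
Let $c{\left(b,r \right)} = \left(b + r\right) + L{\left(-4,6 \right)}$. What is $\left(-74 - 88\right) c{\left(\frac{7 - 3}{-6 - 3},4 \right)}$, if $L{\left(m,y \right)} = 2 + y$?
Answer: $-1872$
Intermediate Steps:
$c{\left(b,r \right)} = 8 + b + r$ ($c{\left(b,r \right)} = \left(b + r\right) + \left(2 + 6\right) = \left(b + r\right) + 8 = 8 + b + r$)
$\left(-74 - 88\right) c{\left(\frac{7 - 3}{-6 - 3},4 \right)} = \left(-74 - 88\right) \left(8 + \frac{7 - 3}{-6 - 3} + 4\right) = - 162 \left(8 + \frac{4}{-9} + 4\right) = - 162 \left(8 + 4 \left(- \frac{1}{9}\right) + 4\right) = - 162 \left(8 - \frac{4}{9} + 4\right) = \left(-162\right) \frac{104}{9} = -1872$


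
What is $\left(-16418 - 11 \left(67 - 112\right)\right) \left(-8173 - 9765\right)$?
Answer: $285626774$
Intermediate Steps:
$\left(-16418 - 11 \left(67 - 112\right)\right) \left(-8173 - 9765\right) = \left(-16418 - -495\right) \left(-17938\right) = \left(-16418 + 495\right) \left(-17938\right) = \left(-15923\right) \left(-17938\right) = 285626774$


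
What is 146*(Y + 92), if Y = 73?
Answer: 24090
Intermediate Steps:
146*(Y + 92) = 146*(73 + 92) = 146*165 = 24090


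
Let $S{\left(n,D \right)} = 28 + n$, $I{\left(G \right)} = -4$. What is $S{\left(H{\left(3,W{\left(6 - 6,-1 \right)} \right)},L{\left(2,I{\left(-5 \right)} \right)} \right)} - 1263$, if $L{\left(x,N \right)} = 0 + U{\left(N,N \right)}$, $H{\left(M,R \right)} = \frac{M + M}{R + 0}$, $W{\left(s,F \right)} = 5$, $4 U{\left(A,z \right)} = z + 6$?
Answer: $- \frac{6169}{5} \approx -1233.8$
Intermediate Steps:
$U{\left(A,z \right)} = \frac{3}{2} + \frac{z}{4}$ ($U{\left(A,z \right)} = \frac{z + 6}{4} = \frac{6 + z}{4} = \frac{3}{2} + \frac{z}{4}$)
$H{\left(M,R \right)} = \frac{2 M}{R}$
$L{\left(x,N \right)} = \frac{3}{2} + \frac{N}{4}$ ($L{\left(x,N \right)} = 0 + \left(\frac{3}{2} + \frac{N}{4}\right) = \frac{3}{2} + \frac{N}{4}$)
$S{\left(H{\left(3,W{\left(6 - 6,-1 \right)} \right)},L{\left(2,I{\left(-5 \right)} \right)} \right)} - 1263 = \left(28 + 2 \cdot 3 \cdot \frac{1}{5}\right) - 1263 = \left(28 + \frac{6}{5}\right) - 1263 = \frac{146}{5} - 1263 = - \frac{6169}{5}$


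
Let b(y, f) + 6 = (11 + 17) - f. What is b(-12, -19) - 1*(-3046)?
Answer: 3087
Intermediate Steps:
b(y, f) = 22 - f (b(y, f) = -6 + ((11 + 17) - f) = -6 + (28 - f) = 22 - f)
b(-12, -19) - 1*(-3046) = (22 - 1*(-19)) - 1*(-3046) = (22 + 19) + 3046 = 41 + 3046 = 3087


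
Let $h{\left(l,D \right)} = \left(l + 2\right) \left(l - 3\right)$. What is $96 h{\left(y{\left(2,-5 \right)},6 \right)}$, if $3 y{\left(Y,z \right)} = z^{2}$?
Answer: $\frac{15872}{3} \approx 5290.7$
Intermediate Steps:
$y{\left(Y,z \right)} = \frac{z^{2}}{3}$
$h{\left(l,D \right)} = \left(-3 + l\right) \left(2 + l\right)$ ($h{\left(l,D \right)} = \left(2 + l\right) \left(-3 + l\right) = \left(-3 + l\right) \left(2 + l\right)$)
$96 h{\left(y{\left(2,-5 \right)},6 \right)} = 96 \left(-6 + \left(\frac{\left(-5\right)^{2}}{3}\right)^{2} - \frac{\left(-5\right)^{2}}{3}\right) = 96 \left(-6 + \left(\frac{1}{3} \cdot 25\right)^{2} - \frac{1}{3} \cdot 25\right) = 96 \left(-6 + \left(\frac{25}{3}\right)^{2} - \frac{25}{3}\right) = 96 \left(-6 + \frac{625}{9} - \frac{25}{3}\right) = 96 \cdot \frac{496}{9} = \frac{15872}{3}$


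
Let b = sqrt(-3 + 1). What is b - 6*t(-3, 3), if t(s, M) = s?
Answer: 18 + I*sqrt(2) ≈ 18.0 + 1.4142*I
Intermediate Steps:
b = I*sqrt(2) (b = sqrt(-2) = I*sqrt(2) ≈ 1.4142*I)
b - 6*t(-3, 3) = I*sqrt(2) - 6*(-3) = I*sqrt(2) + 18 = 18 + I*sqrt(2)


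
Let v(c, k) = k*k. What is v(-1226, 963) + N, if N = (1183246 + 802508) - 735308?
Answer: 2177815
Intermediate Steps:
N = 1250446 (N = 1985754 - 735308 = 1250446)
v(c, k) = k²
v(-1226, 963) + N = 963² + 1250446 = 927369 + 1250446 = 2177815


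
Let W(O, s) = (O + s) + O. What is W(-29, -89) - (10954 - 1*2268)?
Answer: -8833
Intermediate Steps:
W(O, s) = s + 2*O
W(-29, -89) - (10954 - 1*2268) = (-89 + 2*(-29)) - (10954 - 1*2268) = (-89 - 58) - (10954 - 2268) = -147 - 1*8686 = -147 - 8686 = -8833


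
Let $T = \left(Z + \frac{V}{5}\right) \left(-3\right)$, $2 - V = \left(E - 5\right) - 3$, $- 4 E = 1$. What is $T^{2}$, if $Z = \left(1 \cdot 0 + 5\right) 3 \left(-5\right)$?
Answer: $\frac{19158129}{400} \approx 47895.0$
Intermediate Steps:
$E = - \frac{1}{4}$ ($E = \left(- \frac{1}{4}\right) 1 = - \frac{1}{4} \approx -0.25$)
$V = \frac{41}{4}$ ($V = 2 - \left(\left(- \frac{1}{4} - 5\right) - 3\right) = 2 - \left(- \frac{21}{4} - 3\right) = 2 - - \frac{33}{4} = 2 + \frac{33}{4} = \frac{41}{4} \approx 10.25$)
$Z = -75$ ($Z = \left(0 + 5\right) 3 \left(-5\right) = 5 \cdot 3 \left(-5\right) = 15 \left(-5\right) = -75$)
$T = \frac{4377}{20}$ ($T = \left(-75 + \frac{41}{4 \cdot 5}\right) \left(-3\right) = \left(-75 + \frac{41}{4} \cdot \frac{1}{5}\right) \left(-3\right) = \left(-75 + \frac{41}{20}\right) \left(-3\right) = \left(- \frac{1459}{20}\right) \left(-3\right) = \frac{4377}{20} \approx 218.85$)
$T^{2} = \left(\frac{4377}{20}\right)^{2} = \frac{19158129}{400}$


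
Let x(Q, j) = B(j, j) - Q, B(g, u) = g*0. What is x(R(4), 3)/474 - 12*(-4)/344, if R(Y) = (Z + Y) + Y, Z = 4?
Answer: 388/3397 ≈ 0.11422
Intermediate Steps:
B(g, u) = 0
R(Y) = 4 + 2*Y (R(Y) = (4 + Y) + Y = 4 + 2*Y)
x(Q, j) = -Q (x(Q, j) = 0 - Q = -Q)
x(R(4), 3)/474 - 12*(-4)/344 = -(4 + 2*4)/474 - 12*(-4)/344 = -(4 + 8)*(1/474) + 48*(1/344) = -1*12*(1/474) + 6/43 = -12*1/474 + 6/43 = -2/79 + 6/43 = 388/3397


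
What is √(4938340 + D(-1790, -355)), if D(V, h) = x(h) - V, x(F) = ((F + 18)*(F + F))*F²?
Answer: 2*√7539735470 ≈ 1.7366e+5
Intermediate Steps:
x(F) = 2*F³*(18 + F) (x(F) = ((18 + F)*(2*F))*F² = (2*F*(18 + F))*F² = 2*F³*(18 + F))
D(V, h) = -V + 2*h³*(18 + h) (D(V, h) = 2*h³*(18 + h) - V = -V + 2*h³*(18 + h))
√(4938340 + D(-1790, -355)) = √(4938340 + (-1*(-1790) + 2*(-355)³*(18 - 355))) = √(4938340 + (1790 + 2*(-44738875)*(-337))) = √(4938340 + (1790 + 30154001750)) = √(4938340 + 30154003540) = √30158941880 = 2*√7539735470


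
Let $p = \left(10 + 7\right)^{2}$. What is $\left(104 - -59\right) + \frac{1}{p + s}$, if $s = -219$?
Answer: $\frac{11411}{70} \approx 163.01$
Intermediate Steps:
$p = 289$ ($p = 17^{2} = 289$)
$\left(104 - -59\right) + \frac{1}{p + s} = \left(104 - -59\right) + \frac{1}{289 - 219} = \left(104 + 59\right) + \frac{1}{70} = 163 + \frac{1}{70} = \frac{11411}{70}$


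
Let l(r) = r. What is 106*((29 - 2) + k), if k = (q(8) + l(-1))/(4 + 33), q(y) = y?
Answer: 106636/37 ≈ 2882.1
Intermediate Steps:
k = 7/37 (k = (8 - 1)/(4 + 33) = 7/37 ≈ 0.18919)
106*((29 - 2) + k) = 106*((29 - 2) + 7/37) = 106*(27 + 7/37) = 106*(1006/37) = 106636/37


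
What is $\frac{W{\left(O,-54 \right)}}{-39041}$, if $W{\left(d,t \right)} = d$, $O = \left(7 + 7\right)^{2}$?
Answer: $- \frac{196}{39041} \approx -0.0050204$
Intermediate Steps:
$O = 196$ ($O = 14^{2} = 196$)
$\frac{W{\left(O,-54 \right)}}{-39041} = \frac{196}{-39041} = 196 \left(- \frac{1}{39041}\right) = - \frac{196}{39041}$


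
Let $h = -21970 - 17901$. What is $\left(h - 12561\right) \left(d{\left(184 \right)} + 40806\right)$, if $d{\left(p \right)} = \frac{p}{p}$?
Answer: $-2139592624$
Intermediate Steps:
$d{\left(p \right)} = 1$
$h = -39871$
$\left(h - 12561\right) \left(d{\left(184 \right)} + 40806\right) = \left(-39871 - 12561\right) \left(1 + 40806\right) = \left(-52432\right) 40807 = -2139592624$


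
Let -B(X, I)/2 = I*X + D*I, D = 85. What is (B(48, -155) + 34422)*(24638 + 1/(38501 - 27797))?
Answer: 4987833818689/2676 ≈ 1.8639e+9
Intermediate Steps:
B(X, I) = -170*I - 2*I*X (B(X, I) = -2*(I*X + 85*I) = -2*(85*I + I*X) = -170*I - 2*I*X)
(B(48, -155) + 34422)*(24638 + 1/(38501 - 27797)) = (-2*(-155)*(85 + 48) + 34422)*(24638 + 1/(38501 - 27797)) = (-2*(-155)*133 + 34422)*(24638 + 1/10704) = (41230 + 34422)*(24638 + 1/10704) = 75652*(263725153/10704) = 4987833818689/2676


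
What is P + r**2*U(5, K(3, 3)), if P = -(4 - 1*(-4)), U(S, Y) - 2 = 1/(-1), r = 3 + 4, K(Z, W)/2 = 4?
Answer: 41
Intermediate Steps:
K(Z, W) = 8 (K(Z, W) = 2*4 = 8)
r = 7
U(S, Y) = 1 (U(S, Y) = 2 + 1/(-1) = 2 - 1 = 1)
P = -8 (P = -(4 + 4) = -1*8 = -8)
P + r**2*U(5, K(3, 3)) = -8 + 7**2*1 = -8 + 49*1 = -8 + 49 = 41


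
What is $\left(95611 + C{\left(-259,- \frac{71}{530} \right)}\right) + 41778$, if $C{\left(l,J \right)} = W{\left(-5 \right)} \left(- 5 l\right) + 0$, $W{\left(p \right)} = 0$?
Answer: $137389$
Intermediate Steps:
$C{\left(l,J \right)} = 0$ ($C{\left(l,J \right)} = 0 \left(- 5 l\right) + 0 = 0 + 0 = 0$)
$\left(95611 + C{\left(-259,- \frac{71}{530} \right)}\right) + 41778 = \left(95611 + 0\right) + 41778 = 95611 + 41778 = 137389$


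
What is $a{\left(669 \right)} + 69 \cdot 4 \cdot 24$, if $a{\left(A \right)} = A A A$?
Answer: $299424933$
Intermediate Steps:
$a{\left(A \right)} = A^{3}$ ($a{\left(A \right)} = A^{2} A = A^{3}$)
$a{\left(669 \right)} + 69 \cdot 4 \cdot 24 = 669^{3} + 69 \cdot 4 \cdot 24 = 299418309 + 276 \cdot 24 = 299418309 + 6624 = 299424933$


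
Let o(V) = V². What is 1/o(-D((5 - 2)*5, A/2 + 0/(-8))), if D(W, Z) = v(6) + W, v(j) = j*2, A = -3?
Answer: 1/729 ≈ 0.0013717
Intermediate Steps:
v(j) = 2*j
D(W, Z) = 12 + W (D(W, Z) = 2*6 + W = 12 + W)
1/o(-D((5 - 2)*5, A/2 + 0/(-8))) = 1/((-(12 + (5 - 2)*5))²) = 1/((-(12 + 3*5))²) = 1/((-(12 + 15))²) = 1/((-1*27)²) = 1/((-27)²) = 1/729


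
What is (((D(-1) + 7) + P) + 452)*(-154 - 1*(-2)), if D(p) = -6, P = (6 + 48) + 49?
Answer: -84512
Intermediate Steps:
P = 103 (P = 54 + 49 = 103)
(((D(-1) + 7) + P) + 452)*(-154 - 1*(-2)) = (((-6 + 7) + 103) + 452)*(-154 - 1*(-2)) = ((1 + 103) + 452)*(-154 + 2) = (104 + 452)*(-152) = 556*(-152) = -84512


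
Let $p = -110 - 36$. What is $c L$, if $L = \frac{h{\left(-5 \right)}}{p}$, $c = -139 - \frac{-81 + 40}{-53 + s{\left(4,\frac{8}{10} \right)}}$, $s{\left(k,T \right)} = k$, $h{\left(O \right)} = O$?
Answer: $- \frac{17130}{3577} \approx -4.7889$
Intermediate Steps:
$p = -146$
$c = - \frac{6852}{49}$ ($c = -139 - \frac{-81 + 40}{-53 + 4} = -139 - - \frac{41}{-49} = -139 - \left(-41\right) \left(- \frac{1}{49}\right) = -139 - \frac{41}{49} = - \frac{6852}{49} \approx -139.84$)
$L = \frac{5}{146}$ ($L = - \frac{5}{-146} = \left(-5\right) \left(- \frac{1}{146}\right) = \frac{5}{146} \approx 0.034247$)
$c L = \left(- \frac{6852}{49}\right) \frac{5}{146} = - \frac{17130}{3577}$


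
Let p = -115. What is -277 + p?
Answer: -392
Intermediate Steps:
-277 + p = -277 - 115 = -392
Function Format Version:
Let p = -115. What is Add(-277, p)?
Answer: -392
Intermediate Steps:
Add(-277, p) = Add(-277, -115) = -392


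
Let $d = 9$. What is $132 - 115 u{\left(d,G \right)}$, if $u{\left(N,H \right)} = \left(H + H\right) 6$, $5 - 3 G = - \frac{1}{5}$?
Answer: $-2260$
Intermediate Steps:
$G = \frac{26}{15}$ ($G = \frac{5}{3} - \frac{\left(-1\right) \frac{1}{5}}{3} = \frac{5}{3} - - \frac{1}{15} = \frac{5}{3} + \frac{1}{15} = \frac{26}{15} \approx 1.7333$)
$u{\left(N,H \right)} = 12 H$ ($u{\left(N,H \right)} = 2 H 6 = 12 H$)
$132 - 115 u{\left(d,G \right)} = 132 - 115 \cdot 12 \cdot \frac{26}{15} = 132 - 2392 = -2260$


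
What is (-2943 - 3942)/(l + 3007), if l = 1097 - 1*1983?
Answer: -2295/707 ≈ -3.2461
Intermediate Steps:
l = -886 (l = 1097 - 1983 = -886)
(-2943 - 3942)/(l + 3007) = (-2943 - 3942)/(-886 + 3007) = -6885/2121 = -6885*1/2121 = -2295/707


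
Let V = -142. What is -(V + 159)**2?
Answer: -289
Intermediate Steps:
-(V + 159)**2 = -(-142 + 159)**2 = -1*17**2 = -1*289 = -289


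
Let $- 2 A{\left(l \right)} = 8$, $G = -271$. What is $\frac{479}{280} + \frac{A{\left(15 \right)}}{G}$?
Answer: $\frac{130929}{75880} \approx 1.7255$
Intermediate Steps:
$A{\left(l \right)} = -4$ ($A{\left(l \right)} = \left(- \frac{1}{2}\right) 8 = -4$)
$\frac{479}{280} + \frac{A{\left(15 \right)}}{G} = \frac{479}{280} - \frac{4}{-271} = 479 \cdot \frac{1}{280} - - \frac{4}{271} = \frac{479}{280} + \frac{4}{271} = \frac{130929}{75880}$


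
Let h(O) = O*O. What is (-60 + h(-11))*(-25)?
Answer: -1525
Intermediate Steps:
h(O) = O**2
(-60 + h(-11))*(-25) = (-60 + (-11)**2)*(-25) = (-60 + 121)*(-25) = 61*(-25) = -1525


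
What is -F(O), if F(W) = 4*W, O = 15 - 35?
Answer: 80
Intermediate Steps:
O = -20
-F(O) = -4*(-20) = -1*(-80) = 80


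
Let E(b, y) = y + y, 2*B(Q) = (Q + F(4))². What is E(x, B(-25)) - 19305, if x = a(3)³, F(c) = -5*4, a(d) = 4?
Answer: -17280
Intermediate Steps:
F(c) = -20
B(Q) = (-20 + Q)²/2 (B(Q) = (Q - 20)²/2 = (-20 + Q)²/2)
x = 64 (x = 4³ = 64)
E(b, y) = 2*y
E(x, B(-25)) - 19305 = 2*((-20 - 25)²/2) - 19305 = 2*((½)*(-45)²) - 19305 = 2*((½)*2025) - 19305 = 2*(2025/2) - 19305 = 2025 - 19305 = -17280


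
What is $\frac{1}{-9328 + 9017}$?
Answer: $- \frac{1}{311} \approx -0.0032154$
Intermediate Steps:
$\frac{1}{-9328 + 9017} = \frac{1}{-311} = - \frac{1}{311}$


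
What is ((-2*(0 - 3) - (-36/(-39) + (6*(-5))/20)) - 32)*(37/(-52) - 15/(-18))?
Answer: -12559/4056 ≈ -3.0964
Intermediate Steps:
((-2*(0 - 3) - (-36/(-39) + (6*(-5))/20)) - 32)*(37/(-52) - 15/(-18)) = ((-2*(-3) - (-36*(-1/39) - 30*1/20)) - 32)*(37*(-1/52) - 15*(-1/18)) = ((6 - (12/13 - 3/2)) - 32)*(-37/52 + 5/6) = ((6 - 1*(-15/26)) - 32)*(19/156) = ((6 + 15/26) - 32)*(19/156) = (171/26 - 32)*(19/156) = -661/26*19/156 = -12559/4056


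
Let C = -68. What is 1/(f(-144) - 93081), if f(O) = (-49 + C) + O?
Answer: -1/93342 ≈ -1.0713e-5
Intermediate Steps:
f(O) = -117 + O (f(O) = (-49 - 68) + O = -117 + O)
1/(f(-144) - 93081) = 1/((-117 - 144) - 93081) = 1/(-261 - 93081) = 1/(-93342) = -1/93342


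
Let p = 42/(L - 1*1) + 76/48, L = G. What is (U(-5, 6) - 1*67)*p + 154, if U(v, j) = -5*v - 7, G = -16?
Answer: 40285/204 ≈ 197.48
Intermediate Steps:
L = -16
U(v, j) = -7 - 5*v
p = -181/204 (p = 42/(-16 - 1*1) + 76/48 = 42/(-16 - 1) + 76*(1/48) = 42/(-17) + 19/12 = 42*(-1/17) + 19/12 = -42/17 + 19/12 = -181/204 ≈ -0.88725)
(U(-5, 6) - 1*67)*p + 154 = ((-7 - 5*(-5)) - 1*67)*(-181/204) + 154 = ((-7 + 25) - 67)*(-181/204) + 154 = (18 - 67)*(-181/204) + 154 = -49*(-181/204) + 154 = 8869/204 + 154 = 40285/204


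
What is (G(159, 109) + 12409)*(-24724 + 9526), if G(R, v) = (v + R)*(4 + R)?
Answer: -852501414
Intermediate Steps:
G(R, v) = (4 + R)*(R + v) (G(R, v) = (R + v)*(4 + R) = (4 + R)*(R + v))
(G(159, 109) + 12409)*(-24724 + 9526) = ((159² + 4*159 + 4*109 + 159*109) + 12409)*(-24724 + 9526) = ((25281 + 636 + 436 + 17331) + 12409)*(-15198) = (43684 + 12409)*(-15198) = 56093*(-15198) = -852501414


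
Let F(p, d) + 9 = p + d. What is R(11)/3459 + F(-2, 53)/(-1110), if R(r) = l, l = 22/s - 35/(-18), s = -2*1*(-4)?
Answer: -840403/23036940 ≈ -0.036481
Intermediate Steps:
F(p, d) = -9 + d + p (F(p, d) = -9 + (p + d) = -9 + (d + p) = -9 + d + p)
s = 8 (s = -2*(-4) = 8)
l = 169/36 (l = 22/8 - 35/(-18) = 22*(1/8) - 35*(-1/18) = 11/4 + 35/18 = 169/36 ≈ 4.6944)
R(r) = 169/36
R(11)/3459 + F(-2, 53)/(-1110) = (169/36)/3459 + (-9 + 53 - 2)/(-1110) = (169/36)*(1/3459) + 42*(-1/1110) = 169/124524 - 7/185 = -840403/23036940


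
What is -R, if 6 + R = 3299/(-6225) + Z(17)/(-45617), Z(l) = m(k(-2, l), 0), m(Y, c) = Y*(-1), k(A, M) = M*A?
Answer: 1854497083/283965825 ≈ 6.5307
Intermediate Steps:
k(A, M) = A*M
m(Y, c) = -Y
Z(l) = 2*l (Z(l) = -(-2)*l = 2*l)
R = -1854497083/283965825 (R = -6 + (3299/(-6225) + (2*17)/(-45617)) = -6 + (3299*(-1/6225) + 34*(-1/45617)) = -6 + (-3299/6225 - 34/45617) = -6 - 150702133/283965825 = -1854497083/283965825 ≈ -6.5307)
-R = -1*(-1854497083/283965825) = 1854497083/283965825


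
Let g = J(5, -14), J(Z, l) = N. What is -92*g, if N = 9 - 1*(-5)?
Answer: -1288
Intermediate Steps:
N = 14 (N = 9 + 5 = 14)
J(Z, l) = 14
g = 14
-92*g = -92*14 = -1288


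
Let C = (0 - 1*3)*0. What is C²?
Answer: 0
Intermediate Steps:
C = 0 (C = (0 - 3)*0 = -3*0 = 0)
C² = 0² = 0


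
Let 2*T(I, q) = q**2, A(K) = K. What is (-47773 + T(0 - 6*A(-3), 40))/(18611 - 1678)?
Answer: -46973/16933 ≈ -2.7741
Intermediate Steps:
T(I, q) = q**2/2
(-47773 + T(0 - 6*A(-3), 40))/(18611 - 1678) = (-47773 + (1/2)*40**2)/(18611 - 1678) = (-47773 + (1/2)*1600)/16933 = (-47773 + 800)*(1/16933) = -46973*1/16933 = -46973/16933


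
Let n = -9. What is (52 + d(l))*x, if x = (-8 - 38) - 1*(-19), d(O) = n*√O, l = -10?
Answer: -1404 + 243*I*√10 ≈ -1404.0 + 768.43*I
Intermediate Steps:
d(O) = -9*√O
x = -27 (x = -46 + 19 = -27)
(52 + d(l))*x = (52 - 9*I*√10)*(-27) = -1404 + 243*I*√10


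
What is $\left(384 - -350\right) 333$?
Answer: $244422$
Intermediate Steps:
$\left(384 - -350\right) 333 = \left(384 + 350\right) 333 = 734 \cdot 333 = 244422$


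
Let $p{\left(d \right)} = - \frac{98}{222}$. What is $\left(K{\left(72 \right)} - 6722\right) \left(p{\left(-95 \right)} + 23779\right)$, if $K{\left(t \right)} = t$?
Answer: $- \frac{17552143000}{111} \approx -1.5813 \cdot 10^{8}$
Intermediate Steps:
$p{\left(d \right)} = - \frac{49}{111}$ ($p{\left(d \right)} = \left(-98\right) \frac{1}{222} = - \frac{49}{111}$)
$\left(K{\left(72 \right)} - 6722\right) \left(p{\left(-95 \right)} + 23779\right) = \left(72 - 6722\right) \left(- \frac{49}{111} + 23779\right) = \left(-6650\right) \frac{2639420}{111} = - \frac{17552143000}{111}$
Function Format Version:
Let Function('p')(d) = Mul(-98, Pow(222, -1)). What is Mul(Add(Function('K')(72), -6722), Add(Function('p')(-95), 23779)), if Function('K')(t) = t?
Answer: Rational(-17552143000, 111) ≈ -1.5813e+8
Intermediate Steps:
Function('p')(d) = Rational(-49, 111) (Function('p')(d) = Mul(-98, Rational(1, 222)) = Rational(-49, 111))
Mul(Add(Function('K')(72), -6722), Add(Function('p')(-95), 23779)) = Mul(Add(72, -6722), Add(Rational(-49, 111), 23779)) = Mul(-6650, Rational(2639420, 111)) = Rational(-17552143000, 111)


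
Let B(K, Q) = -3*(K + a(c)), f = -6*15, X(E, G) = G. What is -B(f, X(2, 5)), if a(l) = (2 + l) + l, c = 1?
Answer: -258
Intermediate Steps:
a(l) = 2 + 2*l
f = -90
B(K, Q) = -12 - 3*K (B(K, Q) = -3*(K + (2 + 2*1)) = -3*(K + (2 + 2)) = -3*(K + 4) = -3*(4 + K) = -12 - 3*K)
-B(f, X(2, 5)) = -(-12 - 3*(-90)) = -(-12 + 270) = -1*258 = -258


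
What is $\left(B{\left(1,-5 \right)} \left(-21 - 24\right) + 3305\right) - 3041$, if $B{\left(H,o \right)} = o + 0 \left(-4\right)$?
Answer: $489$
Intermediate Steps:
$B{\left(H,o \right)} = o$ ($B{\left(H,o \right)} = o + 0 = o$)
$\left(B{\left(1,-5 \right)} \left(-21 - 24\right) + 3305\right) - 3041 = \left(- 5 \left(-21 - 24\right) + 3305\right) - 3041 = \left(\left(-5\right) \left(-45\right) + 3305\right) - 3041 = \left(225 + 3305\right) - 3041 = 3530 - 3041 = 489$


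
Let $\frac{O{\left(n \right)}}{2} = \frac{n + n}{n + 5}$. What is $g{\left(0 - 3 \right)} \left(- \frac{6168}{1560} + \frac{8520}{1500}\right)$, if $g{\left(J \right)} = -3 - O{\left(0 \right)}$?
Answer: $- \frac{1683}{325} \approx -5.1785$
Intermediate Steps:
$O{\left(n \right)} = \frac{4 n}{5 + n}$ ($O{\left(n \right)} = 2 \frac{n + n}{n + 5} = 2 \frac{2 n}{5 + n} = \frac{4 n}{5 + n}$)
$g{\left(J \right)} = -3$ ($g{\left(J \right)} = -3 - 4 \cdot 0 \frac{1}{5 + 0} = -3 - 4 \cdot 0 \cdot \frac{1}{5} = -3 - 0 = -3 + 0 = -3$)
$g{\left(0 - 3 \right)} \left(- \frac{6168}{1560} + \frac{8520}{1500}\right) = - 3 \left(- \frac{6168}{1560} + \frac{8520}{1500}\right) = - 3 \left(\left(-6168\right) \frac{1}{1560} + 8520 \cdot \frac{1}{1500}\right) = - 3 \left(- \frac{257}{65} + \frac{142}{25}\right) = \left(-3\right) \frac{561}{325} = - \frac{1683}{325}$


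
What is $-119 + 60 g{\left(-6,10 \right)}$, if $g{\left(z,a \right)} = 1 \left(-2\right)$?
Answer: $-239$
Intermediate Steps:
$g{\left(z,a \right)} = -2$
$-119 + 60 g{\left(-6,10 \right)} = -119 + 60 \left(-2\right) = -119 - 120 = -239$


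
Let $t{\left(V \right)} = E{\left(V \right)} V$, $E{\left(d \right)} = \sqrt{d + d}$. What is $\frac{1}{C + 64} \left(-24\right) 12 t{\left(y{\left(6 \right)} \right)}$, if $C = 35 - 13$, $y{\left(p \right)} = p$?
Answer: $- \frac{1728 \sqrt{3}}{43} \approx -69.604$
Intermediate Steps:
$E{\left(d \right)} = \sqrt{2} \sqrt{d}$ ($E{\left(d \right)} = \sqrt{2 d} = \sqrt{2} \sqrt{d}$)
$C = 22$ ($C = 35 - 13 = 22$)
$t{\left(V \right)} = \sqrt{2} V^{\frac{3}{2}}$ ($t{\left(V \right)} = \sqrt{2} \sqrt{V} V = \sqrt{2} V^{\frac{3}{2}}$)
$\frac{1}{C + 64} \left(-24\right) 12 t{\left(y{\left(6 \right)} \right)} = \frac{1}{22 + 64} \left(-24\right) 12 \sqrt{2} \cdot 6^{\frac{3}{2}} = \frac{1}{86} \left(-24\right) 12 \sqrt{2} \cdot 6 \sqrt{6} = \frac{1}{86} \left(-24\right) 12 \cdot 12 \sqrt{3} = - \frac{12 \cdot 144 \sqrt{3}}{43} = - \frac{1728 \sqrt{3}}{43}$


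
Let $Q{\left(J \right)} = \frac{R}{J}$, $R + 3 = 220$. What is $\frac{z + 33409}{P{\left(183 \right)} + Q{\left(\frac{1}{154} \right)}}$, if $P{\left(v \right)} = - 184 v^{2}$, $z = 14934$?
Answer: $- \frac{48343}{6128558} \approx -0.0078882$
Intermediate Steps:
$R = 217$ ($R = -3 + 220 = 217$)
$Q{\left(J \right)} = \frac{217}{J}$
$\frac{z + 33409}{P{\left(183 \right)} + Q{\left(\frac{1}{154} \right)}} = \frac{14934 + 33409}{- 184 \cdot 183^{2} + \frac{217}{\frac{1}{154}}} = \frac{48343}{\left(-184\right) 33489 + 217 \frac{1}{\frac{1}{154}}} = \frac{48343}{-6161976 + 217 \cdot 154} = \frac{48343}{-6161976 + 33418} = \frac{48343}{-6128558} = 48343 \left(- \frac{1}{6128558}\right) = - \frac{48343}{6128558}$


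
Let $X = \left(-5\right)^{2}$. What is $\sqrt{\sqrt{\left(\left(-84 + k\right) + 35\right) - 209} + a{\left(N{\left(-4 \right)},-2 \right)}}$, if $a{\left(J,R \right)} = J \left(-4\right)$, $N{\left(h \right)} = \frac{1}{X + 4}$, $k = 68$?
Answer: $\frac{\sqrt{-116 + 841 i \sqrt{190}}}{29} \approx 2.6122 + 2.6384 i$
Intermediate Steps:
$X = 25$
$N{\left(h \right)} = \frac{1}{29}$ ($N{\left(h \right)} = \frac{1}{25 + 4} = \frac{1}{29}$)
$a{\left(J,R \right)} = - 4 J$
$\sqrt{\sqrt{\left(\left(-84 + k\right) + 35\right) - 209} + a{\left(N{\left(-4 \right)},-2 \right)}} = \sqrt{\sqrt{\left(\left(-84 + 68\right) + 35\right) - 209} - \frac{4}{29}} = \sqrt{\sqrt{\left(-16 + 35\right) - 209} - \frac{4}{29}} = \sqrt{\sqrt{19 - 209} - \frac{4}{29}} = \sqrt{\sqrt{-190} - \frac{4}{29}} = \sqrt{i \sqrt{190} - \frac{4}{29}} = \sqrt{- \frac{4}{29} + i \sqrt{190}}$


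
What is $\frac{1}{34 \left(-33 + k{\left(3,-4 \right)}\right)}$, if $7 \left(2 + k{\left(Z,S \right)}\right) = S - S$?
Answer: $- \frac{1}{1190} \approx -0.00084034$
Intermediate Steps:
$k{\left(Z,S \right)} = -2$ ($k{\left(Z,S \right)} = -2 + \frac{S - S}{7} = -2 + \frac{1}{7} \cdot 0 = -2 + 0 = -2$)
$\frac{1}{34 \left(-33 + k{\left(3,-4 \right)}\right)} = \frac{1}{34 \left(-33 - 2\right)} = \frac{1}{34 \left(-35\right)} = \frac{1}{-1190} = - \frac{1}{1190}$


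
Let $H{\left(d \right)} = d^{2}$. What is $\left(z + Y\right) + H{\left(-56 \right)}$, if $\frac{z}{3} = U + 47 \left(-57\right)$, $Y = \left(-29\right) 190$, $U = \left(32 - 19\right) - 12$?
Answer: $-10408$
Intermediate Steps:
$U = 1$ ($U = 13 - 12 = 1$)
$Y = -5510$
$z = -8034$ ($z = 3 \left(1 + 47 \left(-57\right)\right) = 3 \left(1 - 2679\right) = 3 \left(-2678\right) = -8034$)
$\left(z + Y\right) + H{\left(-56 \right)} = \left(-8034 - 5510\right) + \left(-56\right)^{2} = -13544 + 3136 = -10408$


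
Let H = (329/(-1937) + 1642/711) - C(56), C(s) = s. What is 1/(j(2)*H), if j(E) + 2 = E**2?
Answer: -1377207/148353914 ≈ -0.0092833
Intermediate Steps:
j(E) = -2 + E**2
H = -74176957/1377207 (H = (329/(-1937) + 1642/711) - 1*56 = (329*(-1/1937) + 1642*(1/711)) - 56 = (-329/1937 + 1642/711) - 56 = 2946635/1377207 - 56 = -74176957/1377207 ≈ -53.860)
1/(j(2)*H) = 1/((-2 + 2**2)*(-74176957/1377207)) = 1/((-2 + 4)*(-74176957/1377207)) = 1/(2*(-74176957/1377207)) = 1/(-148353914/1377207) = -1377207/148353914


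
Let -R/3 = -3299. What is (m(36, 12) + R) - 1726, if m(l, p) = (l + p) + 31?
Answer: 8250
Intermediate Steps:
R = 9897 (R = -3*(-3299) = 9897)
m(l, p) = 31 + l + p
(m(36, 12) + R) - 1726 = ((31 + 36 + 12) + 9897) - 1726 = (79 + 9897) - 1726 = 9976 - 1726 = 8250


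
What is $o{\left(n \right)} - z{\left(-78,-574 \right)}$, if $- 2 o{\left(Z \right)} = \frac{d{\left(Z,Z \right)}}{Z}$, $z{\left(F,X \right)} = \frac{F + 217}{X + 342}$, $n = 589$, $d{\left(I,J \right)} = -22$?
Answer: $\frac{84423}{136648} \approx 0.61781$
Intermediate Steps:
$z{\left(F,X \right)} = \frac{217 + F}{342 + X}$
$o{\left(Z \right)} = \frac{11}{Z}$ ($o{\left(Z \right)} = - \frac{\left(-22\right) \frac{1}{Z}}{2} = \frac{11}{Z}$)
$o{\left(n \right)} - z{\left(-78,-574 \right)} = \frac{11}{589} - \frac{217 - 78}{342 - 574} = 11 \cdot \frac{1}{589} - \frac{1}{-232} \cdot 139 = \frac{11}{589} - \left(- \frac{1}{232}\right) 139 = \frac{11}{589} - - \frac{139}{232} = \frac{11}{589} + \frac{139}{232} = \frac{84423}{136648}$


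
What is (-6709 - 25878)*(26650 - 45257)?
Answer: 606346309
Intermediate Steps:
(-6709 - 25878)*(26650 - 45257) = -32587*(-18607) = 606346309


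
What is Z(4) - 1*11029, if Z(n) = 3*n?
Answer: -11017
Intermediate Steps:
Z(4) - 1*11029 = 3*4 - 1*11029 = 12 - 11029 = -11017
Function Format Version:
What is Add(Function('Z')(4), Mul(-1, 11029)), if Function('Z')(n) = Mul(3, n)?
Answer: -11017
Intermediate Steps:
Add(Function('Z')(4), Mul(-1, 11029)) = Add(Mul(3, 4), Mul(-1, 11029)) = Add(12, -11029) = -11017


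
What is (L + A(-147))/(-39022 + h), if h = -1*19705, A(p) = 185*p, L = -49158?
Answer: 76353/58727 ≈ 1.3001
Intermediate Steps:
h = -19705
(L + A(-147))/(-39022 + h) = (-49158 + 185*(-147))/(-39022 - 19705) = (-49158 - 27195)/(-58727) = -76353*(-1/58727) = 76353/58727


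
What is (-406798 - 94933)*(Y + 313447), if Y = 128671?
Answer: -221824306258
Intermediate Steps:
(-406798 - 94933)*(Y + 313447) = (-406798 - 94933)*(128671 + 313447) = -501731*442118 = -221824306258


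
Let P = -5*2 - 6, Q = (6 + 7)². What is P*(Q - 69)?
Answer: -1600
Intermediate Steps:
Q = 169 (Q = 13² = 169)
P = -16 (P = -10 - 6 = -16)
P*(Q - 69) = -16*(169 - 69) = -16*100 = -1600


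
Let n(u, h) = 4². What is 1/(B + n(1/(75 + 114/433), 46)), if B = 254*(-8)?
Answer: -1/2016 ≈ -0.00049603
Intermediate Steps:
n(u, h) = 16
B = -2032
1/(B + n(1/(75 + 114/433), 46)) = 1/(-2032 + 16) = 1/(-2016) = -1/2016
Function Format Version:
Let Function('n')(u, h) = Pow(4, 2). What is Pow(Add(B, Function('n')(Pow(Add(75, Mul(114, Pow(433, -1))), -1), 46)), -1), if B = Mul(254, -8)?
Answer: Rational(-1, 2016) ≈ -0.00049603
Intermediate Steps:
Function('n')(u, h) = 16
B = -2032
Pow(Add(B, Function('n')(Pow(Add(75, Mul(114, Pow(433, -1))), -1), 46)), -1) = Pow(Add(-2032, 16), -1) = Pow(-2016, -1) = Rational(-1, 2016)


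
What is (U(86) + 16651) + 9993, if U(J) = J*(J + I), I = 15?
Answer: 35330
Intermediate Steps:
U(J) = J*(15 + J) (U(J) = J*(J + 15) = J*(15 + J))
(U(86) + 16651) + 9993 = (86*(15 + 86) + 16651) + 9993 = (86*101 + 16651) + 9993 = (8686 + 16651) + 9993 = 25337 + 9993 = 35330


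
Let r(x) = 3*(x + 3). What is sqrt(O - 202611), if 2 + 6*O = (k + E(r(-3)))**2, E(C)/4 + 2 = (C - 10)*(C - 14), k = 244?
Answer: I*sqrt(873078)/3 ≈ 311.46*I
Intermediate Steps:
r(x) = 9 + 3*x (r(x) = 3*(3 + x) = 9 + 3*x)
E(C) = -8 + 4*(-14 + C)*(-10 + C) (E(C) = -8 + 4*((C - 10)*(C - 14)) = -8 + 4*((-10 + C)*(-14 + C)) = -8 + 4*((-14 + C)*(-10 + C)) = -8 + 4*(-14 + C)*(-10 + C))
O = 316807/3 (O = -1/3 + (244 + (552 - 96*(9 + 3*(-3)) + 4*(9 + 3*(-3))**2))**2/6 = -1/3 + (244 + (552 - 96*(9 - 9) + 4*(9 - 9)**2))**2/6 = -1/3 + (244 + (552 - 96*0 + 4*0**2))**2/6 = -1/3 + (244 + (552 + 0 + 4*0))**2/6 = -1/3 + (244 + (552 + 0 + 0))**2/6 = -1/3 + (244 + 552)**2/6 = -1/3 + (1/6)*796**2 = -1/3 + (1/6)*633616 = -1/3 + 316808/3 = 316807/3 ≈ 1.0560e+5)
sqrt(O - 202611) = sqrt(316807/3 - 202611) = sqrt(-291026/3) = I*sqrt(873078)/3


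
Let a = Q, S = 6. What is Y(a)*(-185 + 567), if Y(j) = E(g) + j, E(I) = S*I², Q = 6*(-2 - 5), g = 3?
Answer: 4584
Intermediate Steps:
Q = -42 (Q = 6*(-7) = -42)
a = -42
E(I) = 6*I²
Y(j) = 54 + j (Y(j) = 6*3² + j = 6*9 + j = 54 + j)
Y(a)*(-185 + 567) = (54 - 42)*(-185 + 567) = 12*382 = 4584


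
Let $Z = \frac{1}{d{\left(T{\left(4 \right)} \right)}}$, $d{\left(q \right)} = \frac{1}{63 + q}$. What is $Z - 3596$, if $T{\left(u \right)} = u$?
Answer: $-3529$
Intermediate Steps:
$Z = 67$ ($Z = \frac{1}{\frac{1}{63 + 4}} = \frac{1}{\frac{1}{67}} = 67$)
$Z - 3596 = 67 - 3596 = -3529$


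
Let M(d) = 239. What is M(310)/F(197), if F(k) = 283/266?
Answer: 63574/283 ≈ 224.64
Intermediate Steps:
F(k) = 283/266 (F(k) = 283*(1/266) = 283/266)
M(310)/F(197) = 239/(283/266) = 239*(266/283) = 63574/283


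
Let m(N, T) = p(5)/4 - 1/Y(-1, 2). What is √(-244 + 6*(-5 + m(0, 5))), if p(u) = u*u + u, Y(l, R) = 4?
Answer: I*√922/2 ≈ 15.182*I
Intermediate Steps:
p(u) = u + u² (p(u) = u² + u = u + u²)
m(N, T) = 29/4 (m(N, T) = (5*(1 + 5))/4 - 1/4 = (5*6)*(¼) - 1*¼ = 30*(¼) - ¼ = 15/2 - ¼ = 29/4)
√(-244 + 6*(-5 + m(0, 5))) = √(-244 + 6*(-5 + 29/4)) = √(-244 + 6*(9/4)) = √(-244 + 27/2) = √(-461/2) = I*√922/2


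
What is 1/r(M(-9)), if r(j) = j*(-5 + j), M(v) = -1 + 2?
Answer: -¼ ≈ -0.25000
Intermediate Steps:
M(v) = 1
1/r(M(-9)) = 1/(1*(-5 + 1)) = 1/(1*(-4)) = 1/(-4) = -¼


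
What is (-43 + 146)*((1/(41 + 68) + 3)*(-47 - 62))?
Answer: -33784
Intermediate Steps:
(-43 + 146)*((1/(41 + 68) + 3)*(-47 - 62)) = 103*((1/109 + 3)*(-109)) = 103*((328/109)*(-109)) = 103*(-328) = -33784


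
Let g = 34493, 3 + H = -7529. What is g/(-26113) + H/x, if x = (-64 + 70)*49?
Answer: -14773147/548373 ≈ -26.940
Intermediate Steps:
H = -7532 (H = -3 - 7529 = -7532)
x = 294 (x = 6*49 = 294)
g/(-26113) + H/x = 34493/(-26113) - 7532/294 = 34493*(-1/26113) - 7532*1/294 = -34493/26113 - 538/21 = -14773147/548373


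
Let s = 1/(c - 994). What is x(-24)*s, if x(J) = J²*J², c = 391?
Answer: -36864/67 ≈ -550.21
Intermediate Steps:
x(J) = J⁴
s = -1/603 (s = 1/(391 - 994) = 1/(-603) = -1/603 ≈ -0.0016584)
x(-24)*s = (-24)⁴*(-1/603) = 331776*(-1/603) = -36864/67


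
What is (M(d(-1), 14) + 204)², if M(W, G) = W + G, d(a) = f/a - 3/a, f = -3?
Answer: 50176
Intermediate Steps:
d(a) = -6/a (d(a) = -3/a - 3/a = -6/a)
M(W, G) = G + W
(M(d(-1), 14) + 204)² = ((14 - 6/(-1)) + 204)² = ((14 - 6*(-1)) + 204)² = ((14 + 6) + 204)² = (20 + 204)² = 224² = 50176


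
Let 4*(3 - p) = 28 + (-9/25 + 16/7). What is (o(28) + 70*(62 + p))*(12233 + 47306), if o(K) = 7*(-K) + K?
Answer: 2297193237/10 ≈ 2.2972e+8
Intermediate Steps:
o(K) = -6*K (o(K) = -7*K + K = -6*K)
p = -3137/700 (p = 3 - (28 + (-9/25 + 16/7))/4 = 3 - (28 + 337/175)/4 = 3 - ¼*5237/175 = 3 - 5237/700 = -3137/700 ≈ -4.4814)
(o(28) + 70*(62 + p))*(12233 + 47306) = (-6*28 + 70*(62 - 3137/700))*(12233 + 47306) = (-168 + 70*(40263/700))*59539 = (-168 + 40263/10)*59539 = (38583/10)*59539 = 2297193237/10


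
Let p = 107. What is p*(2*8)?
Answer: 1712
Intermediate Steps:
p*(2*8) = 107*(2*8) = 107*16 = 1712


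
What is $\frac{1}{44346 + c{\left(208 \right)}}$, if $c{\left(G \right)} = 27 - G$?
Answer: $\frac{1}{44165} \approx 2.2642 \cdot 10^{-5}$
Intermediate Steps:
$\frac{1}{44346 + c{\left(208 \right)}} = \frac{1}{44346 + \left(27 - 208\right)} = \frac{1}{44346 - 181} = \frac{1}{44165}$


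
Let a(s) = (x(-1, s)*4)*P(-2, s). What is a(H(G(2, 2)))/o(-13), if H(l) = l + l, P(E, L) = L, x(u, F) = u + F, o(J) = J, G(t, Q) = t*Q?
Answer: -224/13 ≈ -17.231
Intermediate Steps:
G(t, Q) = Q*t
x(u, F) = F + u
H(l) = 2*l
a(s) = s*(-4 + 4*s) (a(s) = ((s - 1)*4)*s = ((-1 + s)*4)*s = (-4 + 4*s)*s = s*(-4 + 4*s))
a(H(G(2, 2)))/o(-13) = (4*(2*(2*2))*(-1 + 2*(2*2)))/(-13) = (4*(2*4)*(-1 + 2*4))*(-1/13) = (4*8*(-1 + 8))*(-1/13) = (4*8*7)*(-1/13) = 224*(-1/13) = -224/13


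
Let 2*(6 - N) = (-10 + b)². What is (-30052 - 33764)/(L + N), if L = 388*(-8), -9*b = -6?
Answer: 287172/14137 ≈ 20.314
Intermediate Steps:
b = ⅔ (b = -⅑*(-6) = ⅔ ≈ 0.66667)
L = -3104
N = -338/9 (N = 6 - (-10 + ⅔)²/2 = 6 - (-28/3)²/2 = 6 - ½*784/9 = 6 - 392/9 = -338/9 ≈ -37.556)
(-30052 - 33764)/(L + N) = (-30052 - 33764)/(-3104 - 338/9) = -63816/(-28274/9) = -63816*(-9/28274) = 287172/14137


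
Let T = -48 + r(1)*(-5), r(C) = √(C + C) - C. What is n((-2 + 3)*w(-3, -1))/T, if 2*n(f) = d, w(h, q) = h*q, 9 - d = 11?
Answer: 43/1799 - 5*√2/1799 ≈ 0.019972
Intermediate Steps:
d = -2 (d = 9 - 1*11 = 9 - 11 = -2)
r(C) = -C + √2*√C (r(C) = √(2*C) - C = √2*√C - C = -C + √2*√C)
n(f) = -1 (n(f) = (½)*(-2) = -1)
T = -43 - 5*√2 (T = -48 + (-1*1 + √2*√1)*(-5) = -48 + (-1 + √2*1)*(-5) = -48 + (-1 + √2)*(-5) = -48 + (5 - 5*√2) = -43 - 5*√2 ≈ -50.071)
n((-2 + 3)*w(-3, -1))/T = -1/(-43 - 5*√2)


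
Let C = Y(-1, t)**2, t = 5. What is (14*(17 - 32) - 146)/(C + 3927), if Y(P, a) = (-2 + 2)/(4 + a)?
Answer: -356/3927 ≈ -0.090654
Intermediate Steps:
Y(P, a) = 0 (Y(P, a) = 0/(4 + a) = 0)
C = 0 (C = 0**2 = 0)
(14*(17 - 32) - 146)/(C + 3927) = (14*(17 - 32) - 146)/(0 + 3927) = (14*(-15) - 146)/3927 = (-210 - 146)*(1/3927) = -356*1/3927 = -356/3927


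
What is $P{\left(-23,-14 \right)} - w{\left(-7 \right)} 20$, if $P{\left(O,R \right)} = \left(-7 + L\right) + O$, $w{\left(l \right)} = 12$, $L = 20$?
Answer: $-250$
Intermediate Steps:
$P{\left(O,R \right)} = 13 + O$ ($P{\left(O,R \right)} = \left(-7 + 20\right) + O = 13 + O$)
$P{\left(-23,-14 \right)} - w{\left(-7 \right)} 20 = \left(13 - 23\right) - 12 \cdot 20 = -10 - 240 = -250$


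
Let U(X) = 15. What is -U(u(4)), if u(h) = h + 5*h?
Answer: -15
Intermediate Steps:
u(h) = 6*h
-U(u(4)) = -1*15 = -15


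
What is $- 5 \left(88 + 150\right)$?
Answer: $-1190$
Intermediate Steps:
$- 5 \left(88 + 150\right) = \left(-5\right) 238 = -1190$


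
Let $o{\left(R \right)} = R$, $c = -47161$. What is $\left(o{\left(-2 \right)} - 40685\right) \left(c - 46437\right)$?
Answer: $3808221826$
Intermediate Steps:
$\left(o{\left(-2 \right)} - 40685\right) \left(c - 46437\right) = \left(-2 - 40685\right) \left(-47161 - 46437\right) = \left(-40687\right) \left(-93598\right) = 3808221826$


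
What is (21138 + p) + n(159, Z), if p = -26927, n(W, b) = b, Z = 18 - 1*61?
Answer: -5832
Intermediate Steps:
Z = -43 (Z = 18 - 61 = -43)
(21138 + p) + n(159, Z) = (21138 - 26927) - 43 = -5789 - 43 = -5832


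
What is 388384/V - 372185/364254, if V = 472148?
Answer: -778544951/3908677218 ≈ -0.19918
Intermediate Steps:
388384/V - 372185/364254 = 388384/472148 - 372185/364254 = 388384*(1/472148) - 372185*1/364254 = 97096/118037 - 33835/33114 = -778544951/3908677218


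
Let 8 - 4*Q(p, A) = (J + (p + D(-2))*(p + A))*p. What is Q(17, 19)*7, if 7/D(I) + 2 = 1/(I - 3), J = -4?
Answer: -161329/11 ≈ -14666.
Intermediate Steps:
D(I) = 7/(-2 + 1/(-3 + I)) (D(I) = 7/(-2 + 1/(I - 3)) = 7/(-2 + 1/(-3 + I)))
Q(p, A) = 2 - p*(-4 + (-35/11 + p)*(A + p))/4 (Q(p, A) = 2 - (-4 + (p + 7*(3 - 1*(-2))/(-7 + 2*(-2)))*(p + A))*p/4 = 2 - (-4 + (p + 7*(3 + 2)/(-7 - 4))*(A + p))*p/4 = 2 - (-4 + (p + 7*5/(-11))*(A + p))*p/4 = 2 - (-4 + (p + 7*(-1/11)*5)*(A + p))*p/4 = 2 - (-4 + (p - 35/11)*(A + p))*p/4 = 2 - (-4 + (-35/11 + p)*(A + p))*p/4 = 2 - p*(-4 + (-35/11 + p)*(A + p))/4)
Q(17, 19)*7 = (2 + 17 - ¼*17³ + (35/44)*17² - ¼*19*17² + (35/44)*19*17)*7 = (2 + 17 - ¼*4913 + (35/44)*289 - ¼*19*289 + 11305/44)*7 = (2 + 17 - 4913/4 + 10115/44 - 5491/4 + 11305/44)*7 = -23047/11*7 = -161329/11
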